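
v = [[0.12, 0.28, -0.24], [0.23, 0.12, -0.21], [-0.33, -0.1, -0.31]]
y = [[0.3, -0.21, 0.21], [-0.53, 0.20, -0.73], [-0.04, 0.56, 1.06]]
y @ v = [[-0.08, 0.04, -0.09], [0.22, -0.05, 0.31], [-0.23, -0.05, -0.44]]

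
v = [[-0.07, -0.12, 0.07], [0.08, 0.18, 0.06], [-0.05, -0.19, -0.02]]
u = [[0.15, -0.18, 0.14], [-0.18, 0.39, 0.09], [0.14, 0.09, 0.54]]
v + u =[[0.08, -0.30, 0.21], [-0.1, 0.57, 0.15], [0.09, -0.10, 0.52]]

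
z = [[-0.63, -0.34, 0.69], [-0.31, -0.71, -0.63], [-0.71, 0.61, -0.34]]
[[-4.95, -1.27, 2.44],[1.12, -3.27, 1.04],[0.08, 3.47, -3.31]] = z @[[2.73, -0.66, 0.49], [0.96, 4.91, -3.63], [-4.21, -0.02, 2.20]]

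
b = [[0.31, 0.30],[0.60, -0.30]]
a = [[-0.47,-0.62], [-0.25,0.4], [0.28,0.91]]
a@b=[[-0.52,0.05], [0.16,-0.2], [0.63,-0.19]]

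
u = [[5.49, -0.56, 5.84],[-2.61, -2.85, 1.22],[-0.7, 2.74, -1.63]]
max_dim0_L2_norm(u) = 6.18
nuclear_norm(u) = 14.07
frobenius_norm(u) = 9.57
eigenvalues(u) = [3.27, 2.68, -4.94]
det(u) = -43.40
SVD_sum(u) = [[5.48,-0.97,5.78], [-0.38,0.07,-0.4], [-1.36,0.24,-1.43]] + [[0.15, 0.26, -0.1],[-1.91, -3.25, 1.26],[1.16, 1.98, -0.77]] + [[-0.15, 0.15, 0.17], [-0.32, 0.33, 0.36], [-0.51, 0.52, 0.57]]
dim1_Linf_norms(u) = [5.84, 2.85, 2.74]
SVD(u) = [[-0.97, 0.07, 0.24], [0.07, -0.85, 0.52], [0.24, 0.52, 0.82]] @ diag([8.284600050358346, 4.6625848306421, 1.123612345370366]) @ [[-0.68, 0.12, -0.72], [0.48, 0.82, -0.32], [-0.55, 0.56, 0.62]]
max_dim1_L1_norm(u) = 11.89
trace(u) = 1.01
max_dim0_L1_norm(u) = 8.8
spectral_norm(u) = 8.28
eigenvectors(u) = [[-0.83, -0.78, -0.35],  [0.43, 0.46, -0.76],  [0.36, 0.42, 0.55]]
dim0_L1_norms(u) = [8.8, 6.15, 8.69]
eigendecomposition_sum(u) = [[18.02, 8.96, 23.7], [-9.22, -4.58, -12.13], [-7.73, -3.84, -10.16]] + [[-12.24, -8.11, -18.87], [7.23, 4.79, 11.14], [6.58, 4.36, 10.14]] + [[-0.28, -1.41, 1.02], [-0.62, -3.05, 2.21], [0.45, 2.22, -1.61]]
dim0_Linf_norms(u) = [5.49, 2.85, 5.84]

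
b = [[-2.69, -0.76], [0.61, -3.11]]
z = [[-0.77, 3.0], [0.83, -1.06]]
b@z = [[1.44, -7.26], [-3.05, 5.13]]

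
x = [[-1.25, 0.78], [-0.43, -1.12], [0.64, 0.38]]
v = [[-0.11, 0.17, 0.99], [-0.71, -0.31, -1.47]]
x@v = [[-0.42, -0.45, -2.38],[0.84, 0.27, 1.22],[-0.34, -0.01, 0.08]]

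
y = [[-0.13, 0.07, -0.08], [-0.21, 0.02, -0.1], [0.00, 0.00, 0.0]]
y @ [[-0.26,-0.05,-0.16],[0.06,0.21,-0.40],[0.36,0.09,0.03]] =[[0.01, 0.01, -0.01],[0.02, 0.01, 0.02],[0.00, 0.00, 0.0]]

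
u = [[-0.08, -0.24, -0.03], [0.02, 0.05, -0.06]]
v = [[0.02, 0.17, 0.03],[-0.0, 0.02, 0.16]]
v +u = [[-0.06, -0.07, 0.00], [0.02, 0.07, 0.10]]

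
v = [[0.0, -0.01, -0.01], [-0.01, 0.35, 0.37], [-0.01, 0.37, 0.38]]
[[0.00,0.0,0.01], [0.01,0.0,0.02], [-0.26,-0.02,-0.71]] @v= [[-0.0, 0.0, 0.0], [-0.0, 0.01, 0.01], [0.01, -0.27, -0.27]]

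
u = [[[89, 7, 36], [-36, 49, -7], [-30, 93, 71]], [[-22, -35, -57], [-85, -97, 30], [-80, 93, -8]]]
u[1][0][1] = -35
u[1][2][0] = -80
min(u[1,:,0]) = -85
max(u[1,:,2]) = 30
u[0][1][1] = 49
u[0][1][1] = 49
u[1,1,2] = 30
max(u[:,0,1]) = 7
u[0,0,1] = 7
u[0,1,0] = -36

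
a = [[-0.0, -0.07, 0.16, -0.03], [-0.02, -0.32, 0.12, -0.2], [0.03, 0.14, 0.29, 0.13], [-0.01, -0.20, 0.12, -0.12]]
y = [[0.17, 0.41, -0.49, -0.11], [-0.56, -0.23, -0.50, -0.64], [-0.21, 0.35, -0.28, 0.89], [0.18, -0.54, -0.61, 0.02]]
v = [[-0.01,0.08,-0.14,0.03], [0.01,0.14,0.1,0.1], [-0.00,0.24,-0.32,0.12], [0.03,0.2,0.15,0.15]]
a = y @ v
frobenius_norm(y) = 1.79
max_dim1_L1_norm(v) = 0.68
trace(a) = -0.15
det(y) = 0.46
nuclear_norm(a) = 0.86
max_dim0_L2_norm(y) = 1.1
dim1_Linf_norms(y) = [0.49, 0.64, 0.89, 0.61]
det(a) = -0.00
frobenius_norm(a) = 0.62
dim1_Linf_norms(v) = [0.14, 0.14, 0.32, 0.2]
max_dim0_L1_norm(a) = 0.73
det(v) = -0.00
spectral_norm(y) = 1.23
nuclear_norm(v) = 0.82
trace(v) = -0.04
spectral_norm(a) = 0.50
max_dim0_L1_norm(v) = 0.71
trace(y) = -0.32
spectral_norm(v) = 0.45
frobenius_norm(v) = 0.57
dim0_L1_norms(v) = [0.05, 0.66, 0.71, 0.4]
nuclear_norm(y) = 3.43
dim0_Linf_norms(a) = [0.03, 0.32, 0.29, 0.2]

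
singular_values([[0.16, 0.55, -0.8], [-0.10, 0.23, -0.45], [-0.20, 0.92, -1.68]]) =[2.21, 0.26, 0.0]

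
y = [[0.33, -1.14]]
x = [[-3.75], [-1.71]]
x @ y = [[-1.24, 4.27], [-0.56, 1.95]]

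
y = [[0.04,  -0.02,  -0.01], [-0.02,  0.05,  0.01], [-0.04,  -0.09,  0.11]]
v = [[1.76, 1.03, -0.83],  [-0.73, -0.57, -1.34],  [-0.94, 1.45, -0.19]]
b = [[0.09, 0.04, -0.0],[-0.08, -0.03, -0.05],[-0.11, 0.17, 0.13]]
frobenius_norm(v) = 3.24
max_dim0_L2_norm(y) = 0.11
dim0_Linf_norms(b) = [0.11, 0.17, 0.13]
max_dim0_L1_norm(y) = 0.16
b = y @ v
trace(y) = 0.20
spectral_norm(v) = 2.26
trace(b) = 0.19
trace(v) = 1.00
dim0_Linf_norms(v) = [1.76, 1.45, 1.34]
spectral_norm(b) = 0.24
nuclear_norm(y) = 0.23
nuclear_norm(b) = 0.41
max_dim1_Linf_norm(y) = 0.11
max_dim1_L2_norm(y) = 0.15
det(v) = 6.09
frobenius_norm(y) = 0.16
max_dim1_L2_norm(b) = 0.24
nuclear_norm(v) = 5.55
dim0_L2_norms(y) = [0.06, 0.1, 0.11]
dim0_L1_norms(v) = [3.43, 3.05, 2.36]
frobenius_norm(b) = 0.28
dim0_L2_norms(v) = [2.12, 1.87, 1.59]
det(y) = 0.00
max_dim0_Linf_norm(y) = 0.11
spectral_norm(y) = 0.15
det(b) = 0.00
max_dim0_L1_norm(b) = 0.28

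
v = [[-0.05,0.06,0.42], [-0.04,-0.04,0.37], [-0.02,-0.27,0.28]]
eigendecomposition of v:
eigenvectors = [[-0.99+0.00j,  -0.70+0.00j,  (-0.7-0j)],[(-0.04+0j),  (-0.52-0.13j),  (-0.52+0.13j)],[-0.11+0.00j,  -0.17-0.44j,  (-0.17+0.44j)]]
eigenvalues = [(-0+0j), (0.1+0.28j), (0.1-0.28j)]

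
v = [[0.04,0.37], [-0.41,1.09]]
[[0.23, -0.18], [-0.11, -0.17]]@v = [[0.08, -0.11], [0.07, -0.23]]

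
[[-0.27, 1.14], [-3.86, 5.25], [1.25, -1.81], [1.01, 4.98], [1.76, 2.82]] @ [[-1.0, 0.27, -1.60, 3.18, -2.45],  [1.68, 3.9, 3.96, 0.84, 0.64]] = [[2.19, 4.37, 4.95, 0.1, 1.39], [12.68, 19.43, 26.97, -7.86, 12.82], [-4.29, -6.72, -9.17, 2.45, -4.22], [7.36, 19.69, 18.1, 7.40, 0.71], [2.98, 11.47, 8.35, 7.97, -2.51]]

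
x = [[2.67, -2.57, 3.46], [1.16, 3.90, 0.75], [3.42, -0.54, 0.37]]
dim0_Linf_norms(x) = [3.42, 3.9, 3.46]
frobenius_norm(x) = 7.41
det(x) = -48.87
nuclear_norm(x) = 11.99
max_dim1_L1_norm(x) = 8.7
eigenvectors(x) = [[(0.58+0j), (0.64+0j), 0.64-0.00j], [(-0.01+0j), 0.16-0.58j, (0.16+0.58j)], [(-0.81+0j), 0.46-0.11j, (0.46+0.11j)]]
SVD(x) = [[-0.86, 0.00, -0.50], [0.17, -0.94, -0.3], [-0.47, -0.35, 0.81]] @ diag([5.744376098278585, 4.231888360389992, 2.0103890535718216]) @ [[-0.65, 0.55, -0.53], [-0.54, -0.82, -0.20], [0.54, -0.16, -0.83]]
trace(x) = 6.94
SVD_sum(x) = [[3.22, -2.72, 2.63], [-0.64, 0.54, -0.52], [1.75, -1.48, 1.43]] + [[-0.0,-0.00,-0.0],[2.13,3.26,0.78],[0.78,1.2,0.29]] + [[-0.55, 0.16, 0.83], [-0.33, 0.09, 0.50], [0.88, -0.26, -1.35]]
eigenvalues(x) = [(-2.1+0j), (4.52+1.71j), (4.52-1.71j)]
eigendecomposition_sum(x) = [[(-0.68-0j), -0.20+0.00j, (1.02-0j)], [(0.01+0j), -0j, (-0.02+0j)], [(0.95+0j), (0.28-0j), (-1.42+0j)]] + [[1.68+0.17j, (-1.18+2.48j), (1.22+0.09j)], [0.57-1.47j, (1.95+1.69j), 0.38-1.08j], [1.24-0.17j, -0.41+1.99j, 0.89-0.15j]] + [[1.68-0.17j, (-1.18-2.48j), 1.22-0.09j], [0.57+1.47j, (1.95-1.69j), (0.38+1.08j)], [1.24+0.17j, -0.41-1.99j, (0.89+0.15j)]]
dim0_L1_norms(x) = [7.25, 7.01, 4.58]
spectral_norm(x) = 5.74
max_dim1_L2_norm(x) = 5.07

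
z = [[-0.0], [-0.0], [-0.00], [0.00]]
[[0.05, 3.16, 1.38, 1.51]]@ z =[[0.0]]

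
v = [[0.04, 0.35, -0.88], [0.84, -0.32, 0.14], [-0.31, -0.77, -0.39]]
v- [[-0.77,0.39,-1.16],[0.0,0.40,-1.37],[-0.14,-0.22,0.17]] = [[0.81,-0.04,0.28], [0.84,-0.72,1.51], [-0.17,-0.55,-0.56]]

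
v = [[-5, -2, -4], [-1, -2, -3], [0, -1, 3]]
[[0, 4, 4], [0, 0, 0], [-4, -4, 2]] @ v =[[-4, -12, 0], [0, 0, 0], [24, 14, 34]]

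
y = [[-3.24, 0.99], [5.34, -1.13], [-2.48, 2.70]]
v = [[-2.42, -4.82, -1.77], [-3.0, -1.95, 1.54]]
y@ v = [[4.87,13.69,7.26], [-9.53,-23.54,-11.19], [-2.10,6.69,8.55]]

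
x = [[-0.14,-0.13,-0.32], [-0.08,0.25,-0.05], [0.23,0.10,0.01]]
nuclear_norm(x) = 0.87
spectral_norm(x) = 0.40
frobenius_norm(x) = 0.52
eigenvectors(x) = [[-0.74+0.00j,(-0.74-0j),(-0.34+0j)], [-0.14-0.02j,-0.14+0.02j,0.94+0.00j], [(0.2+0.63j),0.20-0.63j,0.06+0.00j]]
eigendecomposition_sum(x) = [[-0.08+0.11j, (-0.02+0.04j), -0.16-0.05j],[-0.02+0.02j, (-0+0.01j), (-0.03-0.01j)],[0.12+0.04j, 0.04+0.00j, 0.00+0.15j]] + [[-0.08-0.11j, -0.02-0.04j, (-0.16+0.05j)],[-0.02-0.02j, (-0-0.01j), -0.03+0.01j],[0.12-0.04j, (0.04-0j), -0.15j]] + [[(0.02+0j), -0.09-0.00j, (-0+0j)], [(-0.05-0j), (0.26+0j), (0.01-0j)], [-0.00-0.00j, 0.02+0.00j, -0j]]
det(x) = 0.02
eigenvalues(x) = [(-0.08+0.27j), (-0.08-0.27j), (0.28+0j)]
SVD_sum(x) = [[-0.20, -0.16, -0.26], [0.02, 0.01, 0.02], [0.1, 0.08, 0.13]] + [[-0.01, 0.03, -0.01], [-0.08, 0.24, -0.09], [-0.00, 0.01, -0.0]] + [[0.07,0.0,-0.05],[-0.02,-0.0,0.01],[0.14,0.01,-0.11]]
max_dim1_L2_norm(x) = 0.37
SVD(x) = [[-0.9,-0.12,0.43], [0.08,-0.99,-0.1], [0.44,-0.05,0.9]] @ diag([0.40380415084001375, 0.26666706366461845, 0.19781527979624272]) @ [[0.54, 0.45, 0.71], [0.31, -0.89, 0.32], [0.78, 0.05, -0.63]]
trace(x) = 0.12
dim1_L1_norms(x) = [0.59, 0.38, 0.34]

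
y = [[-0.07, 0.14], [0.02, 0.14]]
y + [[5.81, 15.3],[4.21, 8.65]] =[[5.74, 15.44], [4.23, 8.79]]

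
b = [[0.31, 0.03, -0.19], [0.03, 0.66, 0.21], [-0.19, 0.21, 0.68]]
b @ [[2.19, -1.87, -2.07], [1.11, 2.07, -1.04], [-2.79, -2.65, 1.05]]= [[1.24, -0.01, -0.87], [0.21, 0.75, -0.53], [-2.08, -1.01, 0.89]]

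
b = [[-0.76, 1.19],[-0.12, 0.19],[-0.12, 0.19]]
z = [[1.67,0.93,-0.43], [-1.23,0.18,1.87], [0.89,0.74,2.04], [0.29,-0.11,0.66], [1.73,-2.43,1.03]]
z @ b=[[-1.33, 2.08], [0.69, -1.07], [-1.01, 1.59], [-0.29, 0.45], [-1.15, 1.79]]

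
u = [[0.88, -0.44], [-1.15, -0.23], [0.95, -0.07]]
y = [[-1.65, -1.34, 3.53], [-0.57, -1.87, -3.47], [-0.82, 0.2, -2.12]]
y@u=[[3.44, 0.79],[-1.65, 0.92],[-2.97, 0.46]]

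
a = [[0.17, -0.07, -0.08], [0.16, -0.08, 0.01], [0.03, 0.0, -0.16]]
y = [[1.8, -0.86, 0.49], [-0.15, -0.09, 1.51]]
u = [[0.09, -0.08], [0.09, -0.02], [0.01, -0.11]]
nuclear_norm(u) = 0.25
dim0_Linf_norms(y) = [1.8, 0.86, 1.51]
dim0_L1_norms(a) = [0.36, 0.15, 0.25]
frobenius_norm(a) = 0.31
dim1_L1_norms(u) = [0.17, 0.11, 0.12]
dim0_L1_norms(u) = [0.19, 0.21]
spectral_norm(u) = 0.17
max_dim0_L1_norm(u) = 0.21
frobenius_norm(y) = 2.56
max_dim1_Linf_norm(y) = 1.8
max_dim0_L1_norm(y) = 2.0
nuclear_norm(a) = 0.43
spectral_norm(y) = 2.09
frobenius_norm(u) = 0.19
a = u @ y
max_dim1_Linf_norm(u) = 0.11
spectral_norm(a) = 0.27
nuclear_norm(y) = 3.56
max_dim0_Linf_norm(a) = 0.17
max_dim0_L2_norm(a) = 0.24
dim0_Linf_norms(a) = [0.17, 0.08, 0.16]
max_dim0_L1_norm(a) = 0.36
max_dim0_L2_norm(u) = 0.14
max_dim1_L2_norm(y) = 2.05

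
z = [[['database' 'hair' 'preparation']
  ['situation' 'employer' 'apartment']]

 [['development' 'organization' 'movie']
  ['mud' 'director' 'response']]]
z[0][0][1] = 'hair'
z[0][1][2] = 'apartment'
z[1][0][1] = 'organization'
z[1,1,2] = 'response'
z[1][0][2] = 'movie'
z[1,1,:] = ['mud', 'director', 'response']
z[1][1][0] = 'mud'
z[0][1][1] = 'employer'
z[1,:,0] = ['development', 'mud']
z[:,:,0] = [['database', 'situation'], ['development', 'mud']]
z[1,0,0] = 'development'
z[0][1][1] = 'employer'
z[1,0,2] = 'movie'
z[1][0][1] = 'organization'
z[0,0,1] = 'hair'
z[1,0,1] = 'organization'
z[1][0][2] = 'movie'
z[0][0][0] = 'database'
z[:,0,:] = [['database', 'hair', 'preparation'], ['development', 'organization', 'movie']]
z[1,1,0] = 'mud'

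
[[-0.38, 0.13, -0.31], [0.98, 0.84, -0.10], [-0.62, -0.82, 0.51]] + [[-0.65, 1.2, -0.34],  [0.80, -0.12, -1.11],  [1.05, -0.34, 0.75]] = [[-1.03, 1.33, -0.65], [1.78, 0.72, -1.21], [0.43, -1.16, 1.26]]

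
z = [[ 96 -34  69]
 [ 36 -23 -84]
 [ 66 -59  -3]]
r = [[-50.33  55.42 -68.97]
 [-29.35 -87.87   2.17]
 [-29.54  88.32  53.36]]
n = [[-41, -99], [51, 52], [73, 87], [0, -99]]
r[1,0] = -29.35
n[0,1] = -99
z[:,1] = [-34, -23, -59]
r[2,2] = 53.36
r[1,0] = -29.35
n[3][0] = 0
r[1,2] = 2.17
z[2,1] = -59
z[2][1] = -59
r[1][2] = 2.17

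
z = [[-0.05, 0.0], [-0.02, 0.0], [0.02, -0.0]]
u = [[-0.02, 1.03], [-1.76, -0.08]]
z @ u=[[0.0,  -0.05], [0.00,  -0.02], [-0.0,  0.02]]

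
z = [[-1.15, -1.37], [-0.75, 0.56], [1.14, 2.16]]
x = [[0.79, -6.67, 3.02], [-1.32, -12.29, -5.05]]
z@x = [[0.9, 24.51, 3.45], [-1.33, -1.88, -5.09], [-1.95, -34.15, -7.47]]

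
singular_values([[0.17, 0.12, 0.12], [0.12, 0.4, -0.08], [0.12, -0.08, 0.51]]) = [0.56, 0.45, 0.07]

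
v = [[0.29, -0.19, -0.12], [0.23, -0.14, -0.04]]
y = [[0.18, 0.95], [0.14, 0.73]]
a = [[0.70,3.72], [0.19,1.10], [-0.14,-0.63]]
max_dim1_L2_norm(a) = 3.79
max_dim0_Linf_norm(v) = 0.29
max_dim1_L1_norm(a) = 4.42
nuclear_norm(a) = 4.03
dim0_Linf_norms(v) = [0.29, 0.19, 0.12]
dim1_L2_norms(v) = [0.37, 0.27]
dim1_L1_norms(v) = [0.6, 0.41]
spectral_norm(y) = 1.22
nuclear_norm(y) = 1.22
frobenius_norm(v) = 0.46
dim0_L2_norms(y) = [0.23, 1.2]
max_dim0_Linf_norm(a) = 3.72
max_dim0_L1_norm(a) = 5.45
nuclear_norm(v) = 0.50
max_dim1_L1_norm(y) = 1.13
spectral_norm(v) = 0.45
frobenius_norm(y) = 1.22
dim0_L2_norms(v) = [0.37, 0.24, 0.13]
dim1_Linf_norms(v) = [0.29, 0.23]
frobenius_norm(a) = 4.00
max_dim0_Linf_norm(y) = 0.95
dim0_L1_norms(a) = [1.03, 5.45]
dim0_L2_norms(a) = [0.74, 3.93]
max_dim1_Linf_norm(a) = 3.72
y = v @ a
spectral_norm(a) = 4.00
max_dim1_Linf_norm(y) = 0.95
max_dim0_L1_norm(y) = 1.68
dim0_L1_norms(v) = [0.52, 0.33, 0.16]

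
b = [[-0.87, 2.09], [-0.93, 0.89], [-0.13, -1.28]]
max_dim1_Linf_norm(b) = 2.09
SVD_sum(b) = [[-0.85,  2.10], [-0.44,  1.09], [0.43,  -1.06]] + [[-0.02, -0.01],  [-0.49, -0.20],  [-0.56, -0.22]]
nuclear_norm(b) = 3.59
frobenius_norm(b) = 2.90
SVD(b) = [[0.81, 0.03],  [0.42, 0.66],  [-0.41, 0.75]] @ diag([2.79231010632289, 0.8001901462321608]) @ [[-0.37, 0.93], [-0.93, -0.37]]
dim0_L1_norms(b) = [1.93, 4.26]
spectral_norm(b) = 2.79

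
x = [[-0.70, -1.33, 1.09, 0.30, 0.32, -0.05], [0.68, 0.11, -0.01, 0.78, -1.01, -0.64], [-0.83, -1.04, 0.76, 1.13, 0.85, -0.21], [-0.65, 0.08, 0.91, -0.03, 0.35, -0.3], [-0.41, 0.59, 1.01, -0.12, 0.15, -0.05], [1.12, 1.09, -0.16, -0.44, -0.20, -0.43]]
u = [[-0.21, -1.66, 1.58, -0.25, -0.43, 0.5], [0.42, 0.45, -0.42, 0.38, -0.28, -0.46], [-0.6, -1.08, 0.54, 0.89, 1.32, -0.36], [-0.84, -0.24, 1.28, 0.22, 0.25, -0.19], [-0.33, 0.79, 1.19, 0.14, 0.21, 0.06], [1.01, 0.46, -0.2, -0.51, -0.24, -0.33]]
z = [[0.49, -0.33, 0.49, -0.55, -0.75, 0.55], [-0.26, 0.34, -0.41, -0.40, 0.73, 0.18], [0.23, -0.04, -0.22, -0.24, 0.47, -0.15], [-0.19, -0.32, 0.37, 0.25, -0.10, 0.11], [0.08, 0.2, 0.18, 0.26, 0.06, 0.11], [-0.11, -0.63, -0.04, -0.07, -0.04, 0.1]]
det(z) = 0.02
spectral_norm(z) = 1.56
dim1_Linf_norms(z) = [0.75, 0.73, 0.47, 0.37, 0.26, 0.63]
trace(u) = 0.88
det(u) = 1.74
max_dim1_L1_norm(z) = 3.16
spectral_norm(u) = 3.20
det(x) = 0.91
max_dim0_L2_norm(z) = 1.15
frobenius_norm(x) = 4.06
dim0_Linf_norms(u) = [1.01, 1.66, 1.58, 0.89, 1.32, 0.5]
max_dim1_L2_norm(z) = 1.33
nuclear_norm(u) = 8.54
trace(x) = -0.14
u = z + x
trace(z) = 1.02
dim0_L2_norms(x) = [1.87, 2.1, 1.91, 1.48, 1.42, 0.86]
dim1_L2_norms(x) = [1.91, 1.59, 2.1, 1.21, 1.26, 1.7]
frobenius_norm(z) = 2.05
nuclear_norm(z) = 4.17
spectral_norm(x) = 3.24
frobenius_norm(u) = 4.21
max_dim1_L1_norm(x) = 4.82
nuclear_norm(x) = 8.01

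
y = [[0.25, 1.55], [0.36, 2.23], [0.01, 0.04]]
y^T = [[0.25, 0.36, 0.01], [1.55, 2.23, 0.04]]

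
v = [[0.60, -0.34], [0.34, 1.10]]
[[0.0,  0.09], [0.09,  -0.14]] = v @ [[0.04, 0.07],[0.07, -0.15]]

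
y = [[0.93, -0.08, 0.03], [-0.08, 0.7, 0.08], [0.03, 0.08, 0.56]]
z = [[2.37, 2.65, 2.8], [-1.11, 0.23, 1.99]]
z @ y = [[2.08, 1.89, 1.85],  [-0.99, 0.41, 1.1]]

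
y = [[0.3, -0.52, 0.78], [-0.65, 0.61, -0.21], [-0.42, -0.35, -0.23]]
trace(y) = 0.68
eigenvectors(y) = [[-0.22-0.58j, (-0.22+0.58j), (0.58+0j)], [(0.21-0.33j), 0.21+0.33j, -0.82+0.00j], [0.68+0.00j, (0.68-0j), (0.03+0j)]]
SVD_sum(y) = [[0.52, -0.55, 0.55], [-0.47, 0.5, -0.49], [-0.09, 0.10, -0.1]] + [[-0.02,  -0.03,  -0.01], [0.04,  0.05,  0.02], [-0.32,  -0.45,  -0.14]] + [[-0.20, 0.06, 0.25], [-0.21, 0.07, 0.27], [-0.01, 0.0, 0.01]]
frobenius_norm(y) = 1.47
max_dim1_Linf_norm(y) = 0.78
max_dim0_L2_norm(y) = 0.87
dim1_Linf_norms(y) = [0.78, 0.65, 0.42]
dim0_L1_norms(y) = [1.37, 1.48, 1.22]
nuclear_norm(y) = 2.32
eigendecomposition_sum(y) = [[-0.00+0.22j, 0.01+0.15j, 0.26+0.02j], [-0.11+0.08j, (-0.07+0.06j), 0.08+0.14j], [(-0.22-0.09j), (-0.16-0.05j), (-0.12+0.25j)]] + [[-0.00-0.22j, (0.01-0.15j), (0.26-0.02j)], [(-0.11-0.08j), (-0.07-0.06j), 0.08-0.14j], [-0.22+0.09j, (-0.16+0.05j), -0.12-0.25j]] + [[0.30+0.00j, (-0.54+0j), 0.27-0.00j],  [(-0.43-0j), (0.76-0j), -0.38+0.00j],  [0.02+0.00j, -0.03+0.00j, 0.02-0.00j]]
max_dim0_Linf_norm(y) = 0.78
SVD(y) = [[-0.73,  -0.08,  -0.67],[0.67,  0.11,  -0.74],[0.13,  -0.99,  -0.03]] @ diag([1.2666098418475948, 0.5748618435022708, 0.47384952191595725]) @ [[-0.56, 0.59, -0.59], [0.56, 0.79, 0.25], [0.61, -0.19, -0.77]]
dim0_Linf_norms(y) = [0.65, 0.61, 0.78]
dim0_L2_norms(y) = [0.83, 0.87, 0.84]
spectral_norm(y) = 1.27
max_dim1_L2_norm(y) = 0.98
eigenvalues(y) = [(-0.2+0.53j), (-0.2-0.53j), (1.08+0j)]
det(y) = 0.35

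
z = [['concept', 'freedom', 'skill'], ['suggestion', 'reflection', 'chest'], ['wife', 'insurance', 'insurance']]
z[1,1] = 'reflection'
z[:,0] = ['concept', 'suggestion', 'wife']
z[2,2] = 'insurance'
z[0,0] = 'concept'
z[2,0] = 'wife'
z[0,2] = 'skill'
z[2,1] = 'insurance'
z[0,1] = 'freedom'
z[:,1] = ['freedom', 'reflection', 'insurance']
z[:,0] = ['concept', 'suggestion', 'wife']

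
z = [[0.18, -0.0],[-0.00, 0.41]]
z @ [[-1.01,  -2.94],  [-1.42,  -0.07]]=[[-0.18, -0.53], [-0.58, -0.03]]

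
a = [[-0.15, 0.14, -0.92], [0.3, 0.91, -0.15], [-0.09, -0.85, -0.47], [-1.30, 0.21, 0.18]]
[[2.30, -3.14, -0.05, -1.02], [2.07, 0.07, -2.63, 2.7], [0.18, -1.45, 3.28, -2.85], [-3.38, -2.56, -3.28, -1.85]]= a @ [[2.39, 2.35, 1.83, 1.99], [1.04, -0.2, -3.62, 2.50], [-2.73, 3.00, -0.79, 1.17]]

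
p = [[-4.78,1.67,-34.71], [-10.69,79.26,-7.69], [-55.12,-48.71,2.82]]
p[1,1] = 79.26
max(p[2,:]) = 2.82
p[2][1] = -48.71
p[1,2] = -7.69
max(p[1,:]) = 79.26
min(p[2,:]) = -55.12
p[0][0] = -4.78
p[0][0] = -4.78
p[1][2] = -7.69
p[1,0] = -10.69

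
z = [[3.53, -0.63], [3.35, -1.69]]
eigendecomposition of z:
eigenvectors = [[0.82, 0.13], [0.57, 0.99]]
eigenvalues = [3.09, -1.25]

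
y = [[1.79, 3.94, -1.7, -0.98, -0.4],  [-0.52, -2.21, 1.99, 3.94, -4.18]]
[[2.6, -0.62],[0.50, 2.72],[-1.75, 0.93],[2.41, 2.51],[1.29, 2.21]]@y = [[4.98, 11.61, -5.65, -4.99, 1.55], [-0.52, -4.04, 4.56, 10.23, -11.57], [-3.62, -8.95, 4.83, 5.38, -3.19], [3.01, 3.95, 0.90, 7.53, -11.46], [1.16, 0.20, 2.20, 7.44, -9.75]]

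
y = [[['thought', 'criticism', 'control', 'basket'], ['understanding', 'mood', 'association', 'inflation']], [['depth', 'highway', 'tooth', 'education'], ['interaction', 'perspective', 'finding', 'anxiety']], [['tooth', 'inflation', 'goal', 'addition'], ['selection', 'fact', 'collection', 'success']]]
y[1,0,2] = 'tooth'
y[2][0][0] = 'tooth'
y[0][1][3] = 'inflation'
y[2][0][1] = 'inflation'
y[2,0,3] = 'addition'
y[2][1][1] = 'fact'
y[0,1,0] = 'understanding'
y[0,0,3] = 'basket'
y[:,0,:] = [['thought', 'criticism', 'control', 'basket'], ['depth', 'highway', 'tooth', 'education'], ['tooth', 'inflation', 'goal', 'addition']]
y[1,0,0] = 'depth'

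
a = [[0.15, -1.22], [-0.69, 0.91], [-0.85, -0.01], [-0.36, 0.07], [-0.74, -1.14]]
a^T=[[0.15, -0.69, -0.85, -0.36, -0.74],[-1.22, 0.91, -0.01, 0.07, -1.14]]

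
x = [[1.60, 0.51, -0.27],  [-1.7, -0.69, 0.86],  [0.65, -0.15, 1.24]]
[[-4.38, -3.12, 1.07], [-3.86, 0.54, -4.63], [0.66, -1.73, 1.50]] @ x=[[-1.01, -0.24, -0.17],[-10.1, -1.65, -4.23],[4.97, 1.31, 0.19]]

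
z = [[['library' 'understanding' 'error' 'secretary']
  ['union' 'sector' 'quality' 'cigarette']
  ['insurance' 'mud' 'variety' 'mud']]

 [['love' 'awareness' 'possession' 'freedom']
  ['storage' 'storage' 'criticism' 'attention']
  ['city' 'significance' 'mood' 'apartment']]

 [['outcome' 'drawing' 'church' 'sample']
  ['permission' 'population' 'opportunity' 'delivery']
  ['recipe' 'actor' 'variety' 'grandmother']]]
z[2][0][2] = 'church'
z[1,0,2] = 'possession'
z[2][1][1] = 'population'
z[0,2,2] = 'variety'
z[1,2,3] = 'apartment'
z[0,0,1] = 'understanding'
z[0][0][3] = 'secretary'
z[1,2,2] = 'mood'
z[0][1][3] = 'cigarette'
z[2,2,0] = 'recipe'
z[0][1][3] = 'cigarette'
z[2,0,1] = 'drawing'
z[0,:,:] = [['library', 'understanding', 'error', 'secretary'], ['union', 'sector', 'quality', 'cigarette'], ['insurance', 'mud', 'variety', 'mud']]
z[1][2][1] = 'significance'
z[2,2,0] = 'recipe'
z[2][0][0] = 'outcome'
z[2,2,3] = 'grandmother'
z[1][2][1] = 'significance'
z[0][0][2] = 'error'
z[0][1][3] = 'cigarette'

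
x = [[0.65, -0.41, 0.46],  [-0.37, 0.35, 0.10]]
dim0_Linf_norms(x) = [0.65, 0.41, 0.46]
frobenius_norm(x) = 1.04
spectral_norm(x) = 0.98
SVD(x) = [[-0.9, 0.44], [0.44, 0.9]] @ diag([0.9829362914861488, 0.3247094807354055]) @ [[-0.76, 0.53, -0.38], [-0.15, 0.42, 0.9]]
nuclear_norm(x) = 1.31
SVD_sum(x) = [[0.67,-0.47,0.33], [-0.33,0.23,-0.16]] + [[-0.02, 0.06, 0.13], [-0.04, 0.12, 0.26]]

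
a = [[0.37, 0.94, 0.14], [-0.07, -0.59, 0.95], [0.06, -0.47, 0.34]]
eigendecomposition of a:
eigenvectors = [[(-0.98+0j), 0.72+0.00j, 0.72-0.00j],[(-0.08+0j), -0.36+0.45j, (-0.36-0.45j)],[(-0.16+0j), -0.38-0.02j, (-0.38+0.02j)]]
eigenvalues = [(0.47+0j), (-0.18+0.59j), (-0.18-0.59j)]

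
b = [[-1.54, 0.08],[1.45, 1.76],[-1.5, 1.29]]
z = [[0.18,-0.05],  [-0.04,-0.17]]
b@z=[[-0.28, 0.06], [0.19, -0.37], [-0.32, -0.14]]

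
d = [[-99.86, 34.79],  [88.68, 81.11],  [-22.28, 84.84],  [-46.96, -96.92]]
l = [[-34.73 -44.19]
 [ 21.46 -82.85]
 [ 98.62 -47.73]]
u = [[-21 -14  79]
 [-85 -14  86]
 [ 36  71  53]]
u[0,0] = -21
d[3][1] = -96.92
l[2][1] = -47.73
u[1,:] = [-85, -14, 86]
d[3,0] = -46.96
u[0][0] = -21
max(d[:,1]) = 84.84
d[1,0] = 88.68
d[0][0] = -99.86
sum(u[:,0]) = -70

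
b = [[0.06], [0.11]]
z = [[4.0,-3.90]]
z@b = [[-0.19]]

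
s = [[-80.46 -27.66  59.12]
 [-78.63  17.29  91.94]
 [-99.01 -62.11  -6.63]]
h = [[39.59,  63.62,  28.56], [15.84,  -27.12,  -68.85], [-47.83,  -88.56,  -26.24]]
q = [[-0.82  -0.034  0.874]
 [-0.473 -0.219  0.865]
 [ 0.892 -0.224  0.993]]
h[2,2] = -26.24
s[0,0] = -80.46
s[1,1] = 17.29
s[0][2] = 59.12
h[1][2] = -68.85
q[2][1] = -0.224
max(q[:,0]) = 0.892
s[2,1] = -62.11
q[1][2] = 0.865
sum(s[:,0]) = -258.09999999999997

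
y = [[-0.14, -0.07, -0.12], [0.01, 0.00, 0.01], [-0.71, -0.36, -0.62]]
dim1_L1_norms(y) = [0.33, 0.02, 1.69]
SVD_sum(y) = [[-0.14, -0.07, -0.12], [0.01, 0.0, 0.01], [-0.71, -0.36, -0.62]] + [[-0.00, 0.0, -0.0], [0.0, -0.0, 0.0], [0.00, -0.0, 0.00]] + [[-0.0, 0.00, 0.00], [-0.0, 0.00, 0.0], [0.00, -0.00, -0.00]]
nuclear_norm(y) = 1.04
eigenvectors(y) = [[0.19, -0.71, -0.07],[-0.02, 0.28, 0.89],[0.98, 0.65, -0.45]]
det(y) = -0.00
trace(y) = -0.76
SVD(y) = [[-0.19, 0.01, -0.98], [0.01, -1.0, -0.01], [-0.98, -0.02, 0.19]] @ diag([1.028188128637636, 0.00512383626723448, 0.0017083414594614267]) @ [[0.70,  0.36,  0.61], [-0.14,  0.92,  -0.37], [0.7,  -0.17,  -0.7]]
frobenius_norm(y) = 1.03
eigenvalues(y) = [-0.75, -0.0, -0.01]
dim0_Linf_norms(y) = [0.71, 0.36, 0.62]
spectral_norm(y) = 1.03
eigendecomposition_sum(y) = [[-0.14, -0.07, -0.12], [0.01, 0.01, 0.01], [-0.71, -0.36, -0.62]] + [[-0.0, 0.0, 0.0], [0.00, -0.0, -0.00], [0.0, -0.0, -0.0]] + [[0.0, 0.00, -0.00], [-0.0, -0.01, 0.0], [0.0, 0.0, -0.00]]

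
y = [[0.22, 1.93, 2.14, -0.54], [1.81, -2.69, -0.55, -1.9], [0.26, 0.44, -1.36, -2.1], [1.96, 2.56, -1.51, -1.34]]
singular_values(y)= [4.38, 4.23, 2.28, 1.33]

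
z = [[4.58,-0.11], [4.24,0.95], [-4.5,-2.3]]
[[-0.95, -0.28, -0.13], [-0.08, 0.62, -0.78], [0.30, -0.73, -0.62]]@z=[[-4.95, 0.14], [5.77, 2.39], [1.07, 0.7]]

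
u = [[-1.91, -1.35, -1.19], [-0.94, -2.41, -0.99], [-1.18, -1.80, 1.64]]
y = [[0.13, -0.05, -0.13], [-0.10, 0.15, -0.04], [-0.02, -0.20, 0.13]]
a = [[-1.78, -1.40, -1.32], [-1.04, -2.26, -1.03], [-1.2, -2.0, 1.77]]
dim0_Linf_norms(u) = [1.91, 2.41, 1.64]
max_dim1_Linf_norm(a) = 2.26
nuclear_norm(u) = 7.19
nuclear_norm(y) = 0.53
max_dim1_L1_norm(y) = 0.35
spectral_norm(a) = 4.03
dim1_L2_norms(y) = [0.19, 0.18, 0.24]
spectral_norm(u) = 4.00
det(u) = 8.67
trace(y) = 0.41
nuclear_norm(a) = 7.20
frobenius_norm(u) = 4.68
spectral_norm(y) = 0.28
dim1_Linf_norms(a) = [1.78, 2.26, 2.0]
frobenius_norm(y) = 0.36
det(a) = 7.31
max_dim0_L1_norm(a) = 5.66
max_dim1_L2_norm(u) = 2.77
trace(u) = -2.68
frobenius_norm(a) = 4.76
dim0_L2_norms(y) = [0.17, 0.25, 0.19]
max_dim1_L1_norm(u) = 4.62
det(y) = -0.00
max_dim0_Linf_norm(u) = 2.41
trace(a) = -2.27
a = u + y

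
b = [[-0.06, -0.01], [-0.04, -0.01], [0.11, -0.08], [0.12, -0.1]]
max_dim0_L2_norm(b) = 0.18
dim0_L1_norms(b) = [0.33, 0.2]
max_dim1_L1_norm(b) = 0.22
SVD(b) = [[-0.21,-0.78], [-0.13,-0.57], [0.64,-0.06], [0.73,-0.26]] @ diag([0.21293337673129298, 0.05440015692816774]) @ [[0.82, -0.57], [0.57, 0.82]]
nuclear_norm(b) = 0.27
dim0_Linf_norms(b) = [0.12, 0.1]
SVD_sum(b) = [[-0.04,  0.02], [-0.02,  0.02], [0.11,  -0.08], [0.13,  -0.09]] + [[-0.02, -0.03], [-0.02, -0.03], [-0.0, -0.0], [-0.01, -0.01]]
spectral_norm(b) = 0.21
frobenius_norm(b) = 0.22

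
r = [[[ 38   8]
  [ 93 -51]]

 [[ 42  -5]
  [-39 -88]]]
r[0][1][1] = -51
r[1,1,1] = -88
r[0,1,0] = 93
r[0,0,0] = 38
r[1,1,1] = -88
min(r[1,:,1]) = -88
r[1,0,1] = -5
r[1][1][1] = -88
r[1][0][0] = 42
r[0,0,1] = 8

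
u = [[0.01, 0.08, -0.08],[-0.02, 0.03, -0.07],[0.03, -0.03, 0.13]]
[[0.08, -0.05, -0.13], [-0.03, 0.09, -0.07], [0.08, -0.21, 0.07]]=u@[[1.48,-2.13,1.42], [1.38,-1.89,-2.02], [0.56,-1.53,-0.22]]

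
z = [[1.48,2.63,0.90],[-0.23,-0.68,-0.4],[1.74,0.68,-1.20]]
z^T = [[1.48, -0.23, 1.74], [2.63, -0.68, 0.68], [0.90, -0.4, -1.20]]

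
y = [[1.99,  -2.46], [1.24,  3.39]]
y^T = [[1.99, 1.24], [-2.46, 3.39]]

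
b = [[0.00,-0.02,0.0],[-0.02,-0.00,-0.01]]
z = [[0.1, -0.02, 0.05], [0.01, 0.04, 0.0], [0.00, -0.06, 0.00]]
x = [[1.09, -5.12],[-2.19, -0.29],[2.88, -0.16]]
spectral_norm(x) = 5.33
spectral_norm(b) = 0.02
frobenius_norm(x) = 6.37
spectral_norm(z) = 0.11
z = x @ b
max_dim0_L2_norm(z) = 0.1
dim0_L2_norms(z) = [0.1, 0.07, 0.05]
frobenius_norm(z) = 0.13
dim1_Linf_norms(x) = [5.12, 2.19, 2.88]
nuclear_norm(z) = 0.19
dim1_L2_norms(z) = [0.11, 0.04, 0.06]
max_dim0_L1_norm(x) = 6.16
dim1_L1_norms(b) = [0.02, 0.03]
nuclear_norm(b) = 0.04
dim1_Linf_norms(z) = [0.1, 0.04, 0.06]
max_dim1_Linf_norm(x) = 5.12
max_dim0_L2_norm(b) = 0.02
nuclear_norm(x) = 8.82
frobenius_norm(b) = 0.03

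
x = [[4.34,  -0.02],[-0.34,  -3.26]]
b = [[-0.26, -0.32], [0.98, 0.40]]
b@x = [[-1.02, 1.05], [4.12, -1.32]]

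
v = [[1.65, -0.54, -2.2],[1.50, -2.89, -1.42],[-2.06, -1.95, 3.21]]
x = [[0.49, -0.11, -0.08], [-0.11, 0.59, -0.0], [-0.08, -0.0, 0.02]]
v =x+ [[1.16, -0.43, -2.12], [1.61, -3.48, -1.42], [-1.98, -1.95, 3.19]]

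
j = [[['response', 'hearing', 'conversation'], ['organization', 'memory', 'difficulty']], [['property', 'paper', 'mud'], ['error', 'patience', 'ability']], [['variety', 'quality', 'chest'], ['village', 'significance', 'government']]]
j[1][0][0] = 'property'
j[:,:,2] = [['conversation', 'difficulty'], ['mud', 'ability'], ['chest', 'government']]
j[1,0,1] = 'paper'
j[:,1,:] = [['organization', 'memory', 'difficulty'], ['error', 'patience', 'ability'], ['village', 'significance', 'government']]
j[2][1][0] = 'village'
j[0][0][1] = 'hearing'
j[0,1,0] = 'organization'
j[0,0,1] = 'hearing'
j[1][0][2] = 'mud'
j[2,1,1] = 'significance'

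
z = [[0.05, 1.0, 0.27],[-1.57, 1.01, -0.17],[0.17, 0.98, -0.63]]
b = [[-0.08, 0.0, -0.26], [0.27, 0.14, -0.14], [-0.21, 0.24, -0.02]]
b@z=[[-0.05,-0.33,0.14],[-0.23,0.27,0.14],[-0.39,0.01,-0.08]]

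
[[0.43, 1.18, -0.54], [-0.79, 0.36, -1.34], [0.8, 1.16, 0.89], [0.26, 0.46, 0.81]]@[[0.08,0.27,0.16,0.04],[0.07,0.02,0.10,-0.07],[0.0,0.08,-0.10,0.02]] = [[0.12, 0.10, 0.24, -0.08], [-0.04, -0.31, 0.04, -0.08], [0.15, 0.31, 0.16, -0.03], [0.05, 0.14, 0.01, -0.01]]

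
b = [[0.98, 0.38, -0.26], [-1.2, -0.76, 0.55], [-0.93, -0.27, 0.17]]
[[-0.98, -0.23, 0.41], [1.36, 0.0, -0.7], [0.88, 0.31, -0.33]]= b @ [[-0.81, -0.57, 0.15], [-0.08, 0.36, 0.93], [0.59, -0.74, 0.34]]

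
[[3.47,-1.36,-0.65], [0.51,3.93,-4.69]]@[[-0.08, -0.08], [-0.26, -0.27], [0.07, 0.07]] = [[0.03, 0.04],[-1.39, -1.43]]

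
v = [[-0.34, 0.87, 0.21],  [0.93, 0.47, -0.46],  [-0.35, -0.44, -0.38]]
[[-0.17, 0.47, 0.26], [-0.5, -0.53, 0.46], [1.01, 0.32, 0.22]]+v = [[-0.51, 1.34, 0.47], [0.43, -0.06, 0.0], [0.66, -0.12, -0.16]]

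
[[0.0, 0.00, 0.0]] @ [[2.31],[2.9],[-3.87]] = [[0.0]]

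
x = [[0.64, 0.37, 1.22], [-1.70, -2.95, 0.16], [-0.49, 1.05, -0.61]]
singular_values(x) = [3.53, 1.6, 0.59]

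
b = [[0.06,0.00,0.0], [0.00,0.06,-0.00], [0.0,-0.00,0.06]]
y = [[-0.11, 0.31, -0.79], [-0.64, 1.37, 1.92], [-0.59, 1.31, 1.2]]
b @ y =[[-0.01, 0.02, -0.05], [-0.04, 0.08, 0.12], [-0.04, 0.08, 0.07]]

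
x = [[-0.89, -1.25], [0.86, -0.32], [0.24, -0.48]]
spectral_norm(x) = 1.57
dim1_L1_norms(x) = [2.14, 1.18, 0.72]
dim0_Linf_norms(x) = [0.89, 1.25]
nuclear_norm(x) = 2.58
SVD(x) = [[-0.97, -0.1], [0.19, -0.87], [-0.14, -0.49]] @ diag([1.5749384194165312, 1.002082319495638]) @ [[0.63,0.78], [-0.78,0.63]]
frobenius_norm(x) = 1.87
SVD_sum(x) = [[-0.96, -1.19], [0.18, 0.23], [-0.14, -0.17]] + [[0.07, -0.06], [0.68, -0.55], [0.38, -0.31]]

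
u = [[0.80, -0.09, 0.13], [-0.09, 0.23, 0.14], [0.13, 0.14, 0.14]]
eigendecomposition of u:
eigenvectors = [[0.98, -0.20, -0.01], [-0.11, -0.58, 0.81], [0.16, 0.79, 0.59]]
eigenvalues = [0.83, 0.01, 0.33]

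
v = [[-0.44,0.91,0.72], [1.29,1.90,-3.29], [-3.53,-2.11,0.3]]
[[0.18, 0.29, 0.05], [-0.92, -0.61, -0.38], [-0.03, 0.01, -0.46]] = v@[[0.04, -0.05, 0.15], [-0.01, 0.11, -0.01], [0.29, 0.23, 0.17]]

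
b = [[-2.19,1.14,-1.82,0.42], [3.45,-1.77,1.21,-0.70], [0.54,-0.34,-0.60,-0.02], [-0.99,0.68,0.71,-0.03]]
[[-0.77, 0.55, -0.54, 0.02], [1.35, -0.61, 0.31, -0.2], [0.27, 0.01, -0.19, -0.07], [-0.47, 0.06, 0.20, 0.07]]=b@[[0.43, 0.02, -0.08, 0.0], [0.02, 0.27, -0.15, 0.03], [-0.08, -0.15, 0.32, 0.09], [0.0, 0.03, 0.09, 0.36]]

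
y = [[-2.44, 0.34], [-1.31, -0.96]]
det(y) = 2.79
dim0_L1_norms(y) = [3.75, 1.3]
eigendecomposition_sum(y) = [[-3.35, 1.07], [-4.14, 1.33]] + [[0.91, -0.73],[2.83, -2.29]]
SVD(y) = [[-0.87, -0.49], [-0.49, 0.87]] @ diag([2.774383730508143, 1.0048357656312379]) @ [[1.0,0.06], [0.06,-1.0]]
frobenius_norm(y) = 2.95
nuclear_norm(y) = 3.78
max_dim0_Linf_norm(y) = 2.44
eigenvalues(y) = [-2.02, -1.38]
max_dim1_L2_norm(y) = 2.46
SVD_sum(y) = [[-2.41, -0.15], [-1.37, -0.09]] + [[-0.03,0.49], [0.06,-0.87]]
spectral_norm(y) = 2.77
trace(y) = -3.40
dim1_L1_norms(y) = [2.78, 2.27]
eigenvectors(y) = [[-0.63, -0.31], [-0.78, -0.95]]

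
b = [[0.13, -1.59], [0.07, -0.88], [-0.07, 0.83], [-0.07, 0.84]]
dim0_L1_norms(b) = [0.34, 4.14]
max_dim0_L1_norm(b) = 4.14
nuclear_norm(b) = 2.18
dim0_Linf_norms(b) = [0.13, 1.59]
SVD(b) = [[-0.73, -0.13], [-0.41, -0.69], [0.38, -0.62], [0.39, -0.35]] @ diag([2.174532188335067, 0.0031244030955398885]) @ [[-0.08,  1.00], [1.00,  0.08]]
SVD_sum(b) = [[0.13,  -1.59],[0.07,  -0.88],[-0.07,  0.83],[-0.07,  0.84]] + [[-0.0, -0.00], [-0.00, -0.0], [-0.0, -0.00], [-0.00, -0.0]]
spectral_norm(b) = 2.17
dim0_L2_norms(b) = [0.18, 2.17]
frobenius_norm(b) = 2.17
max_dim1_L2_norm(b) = 1.6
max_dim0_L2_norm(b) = 2.17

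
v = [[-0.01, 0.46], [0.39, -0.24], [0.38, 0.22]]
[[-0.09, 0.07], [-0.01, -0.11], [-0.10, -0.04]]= v @ [[-0.14, -0.19], [-0.19, 0.14]]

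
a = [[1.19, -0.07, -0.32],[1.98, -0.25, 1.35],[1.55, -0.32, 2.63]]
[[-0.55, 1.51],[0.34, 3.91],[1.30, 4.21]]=a @ [[-0.22, 1.55], [0.79, 1.08], [0.72, 0.82]]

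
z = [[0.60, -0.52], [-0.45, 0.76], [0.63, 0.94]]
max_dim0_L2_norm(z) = 1.32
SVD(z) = [[0.43, 0.57],[-0.6, -0.4],[-0.67, 0.72]] @ diag([1.3177688119202062, 0.9769776652157446]) @ [[0.08,-1.0],  [1.00,0.08]]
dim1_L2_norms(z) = [0.79, 0.88, 1.13]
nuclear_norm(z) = 2.29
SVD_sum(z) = [[0.04, -0.56],  [-0.06, 0.79],  [-0.07, 0.88]] + [[0.56, 0.04], [-0.39, -0.03], [0.7, 0.06]]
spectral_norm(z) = 1.32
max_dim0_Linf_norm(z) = 0.94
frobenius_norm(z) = 1.64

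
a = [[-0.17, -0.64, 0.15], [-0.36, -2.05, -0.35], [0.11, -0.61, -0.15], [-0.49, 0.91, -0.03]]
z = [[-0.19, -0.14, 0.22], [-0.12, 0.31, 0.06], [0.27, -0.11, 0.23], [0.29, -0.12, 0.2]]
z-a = [[-0.02,0.5,0.07],  [0.24,2.36,0.41],  [0.16,0.5,0.38],  [0.78,-1.03,0.23]]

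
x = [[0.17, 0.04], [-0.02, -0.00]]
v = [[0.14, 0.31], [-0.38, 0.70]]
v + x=[[0.31,0.35], [-0.40,0.7]]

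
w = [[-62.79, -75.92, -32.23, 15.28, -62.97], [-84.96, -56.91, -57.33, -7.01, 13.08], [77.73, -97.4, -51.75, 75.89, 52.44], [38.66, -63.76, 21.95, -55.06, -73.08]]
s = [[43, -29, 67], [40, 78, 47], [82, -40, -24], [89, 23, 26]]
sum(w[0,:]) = -218.63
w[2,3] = 75.89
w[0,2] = -32.23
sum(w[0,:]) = -218.63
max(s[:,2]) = 67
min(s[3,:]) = 23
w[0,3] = 15.28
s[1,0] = 40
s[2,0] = 82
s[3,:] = [89, 23, 26]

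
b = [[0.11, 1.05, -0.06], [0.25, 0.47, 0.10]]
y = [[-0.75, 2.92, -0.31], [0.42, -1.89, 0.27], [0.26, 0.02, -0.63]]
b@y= [[0.34, -1.66, 0.29], [0.04, -0.16, -0.01]]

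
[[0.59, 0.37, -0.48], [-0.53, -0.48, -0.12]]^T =[[0.59, -0.53], [0.37, -0.48], [-0.48, -0.12]]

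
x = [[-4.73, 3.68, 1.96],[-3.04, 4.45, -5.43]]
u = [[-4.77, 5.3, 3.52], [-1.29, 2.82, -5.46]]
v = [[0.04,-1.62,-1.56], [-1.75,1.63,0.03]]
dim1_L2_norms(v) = [2.25, 2.39]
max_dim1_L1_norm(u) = 13.59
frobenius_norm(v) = 3.28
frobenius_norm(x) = 9.91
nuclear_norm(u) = 14.23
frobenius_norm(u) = 10.13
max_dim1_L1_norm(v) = 3.41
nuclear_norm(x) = 13.64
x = u + v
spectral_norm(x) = 8.45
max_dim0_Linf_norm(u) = 5.46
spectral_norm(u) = 7.96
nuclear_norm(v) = 4.47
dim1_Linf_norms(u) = [5.3, 5.46]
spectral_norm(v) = 2.86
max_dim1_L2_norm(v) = 2.39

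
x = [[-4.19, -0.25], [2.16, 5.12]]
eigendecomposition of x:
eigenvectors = [[-0.97, 0.03], [0.23, -1.0]]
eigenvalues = [-4.13, 5.06]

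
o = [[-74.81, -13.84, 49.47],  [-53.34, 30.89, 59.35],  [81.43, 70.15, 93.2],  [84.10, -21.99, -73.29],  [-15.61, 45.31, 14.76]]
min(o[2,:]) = 70.15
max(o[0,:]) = 49.47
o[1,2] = 59.35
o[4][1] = 45.31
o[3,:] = [84.1, -21.99, -73.29]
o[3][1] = -21.99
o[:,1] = [-13.84, 30.89, 70.15, -21.99, 45.31]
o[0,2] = 49.47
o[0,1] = -13.84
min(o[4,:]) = -15.61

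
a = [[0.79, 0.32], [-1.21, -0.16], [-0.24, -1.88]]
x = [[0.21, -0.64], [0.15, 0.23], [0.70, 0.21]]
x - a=[[-0.58, -0.96],[1.36, 0.39],[0.94, 2.09]]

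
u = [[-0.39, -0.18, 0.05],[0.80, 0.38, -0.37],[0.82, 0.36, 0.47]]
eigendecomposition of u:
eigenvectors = [[0.42+0.00j,  0.26-0.05j,  0.26+0.05j], [(-0.91+0j),  (-0.89+0j),  (-0.89-0j)], [(-0.04+0j),  (0.21+0.32j),  (0.21-0.32j)]]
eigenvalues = [(-0.01+0j), (0.23+0.18j), (0.23-0.18j)]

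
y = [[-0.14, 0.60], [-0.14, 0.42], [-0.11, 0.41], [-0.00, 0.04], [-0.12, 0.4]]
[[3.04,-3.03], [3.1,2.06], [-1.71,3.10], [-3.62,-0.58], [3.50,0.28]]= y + [[3.18,-3.63], [3.24,1.64], [-1.60,2.69], [-3.62,-0.62], [3.62,-0.12]]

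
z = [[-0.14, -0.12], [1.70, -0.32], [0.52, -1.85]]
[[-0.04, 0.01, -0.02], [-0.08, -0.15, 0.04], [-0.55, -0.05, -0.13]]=z@[[0.01, -0.09, 0.04], [0.30, -0.00, 0.08]]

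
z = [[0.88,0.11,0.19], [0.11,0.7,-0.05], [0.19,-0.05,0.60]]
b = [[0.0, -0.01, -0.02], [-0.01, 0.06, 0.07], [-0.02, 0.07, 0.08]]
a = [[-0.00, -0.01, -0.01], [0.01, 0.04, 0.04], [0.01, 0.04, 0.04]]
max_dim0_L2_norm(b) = 0.11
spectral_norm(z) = 1.00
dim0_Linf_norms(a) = [0.01, 0.04, 0.04]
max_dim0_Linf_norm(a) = 0.04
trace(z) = 2.18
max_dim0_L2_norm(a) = 0.06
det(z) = 0.33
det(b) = -0.00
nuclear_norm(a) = 0.08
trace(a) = 0.08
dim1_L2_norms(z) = [0.91, 0.71, 0.63]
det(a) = 0.00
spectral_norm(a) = 0.08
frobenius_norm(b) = 0.14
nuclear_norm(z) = 2.18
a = b @ z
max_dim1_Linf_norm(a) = 0.04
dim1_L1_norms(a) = [0.02, 0.09, 0.09]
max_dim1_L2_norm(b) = 0.11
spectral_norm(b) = 0.14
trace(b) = 0.14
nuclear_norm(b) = 0.16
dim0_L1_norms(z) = [1.18, 0.86, 0.84]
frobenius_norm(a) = 0.08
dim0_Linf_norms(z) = [0.88, 0.7, 0.6]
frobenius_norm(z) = 1.31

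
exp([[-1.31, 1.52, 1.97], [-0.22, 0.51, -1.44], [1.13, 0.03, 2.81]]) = [[1.71,1.9,6.02], [-2.82,0.31,-11.71], [5.42,2.93,21.95]]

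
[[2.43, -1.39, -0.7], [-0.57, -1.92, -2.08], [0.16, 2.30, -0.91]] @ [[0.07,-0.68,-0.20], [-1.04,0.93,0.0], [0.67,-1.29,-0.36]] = [[1.15, -2.04, -0.23],[0.56, 1.29, 0.86],[-2.99, 3.2, 0.30]]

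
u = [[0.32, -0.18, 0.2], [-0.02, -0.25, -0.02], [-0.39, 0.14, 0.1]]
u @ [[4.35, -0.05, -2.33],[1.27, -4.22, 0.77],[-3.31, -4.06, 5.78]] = [[0.5, -0.07, 0.27], [-0.34, 1.14, -0.26], [-1.85, -0.98, 1.59]]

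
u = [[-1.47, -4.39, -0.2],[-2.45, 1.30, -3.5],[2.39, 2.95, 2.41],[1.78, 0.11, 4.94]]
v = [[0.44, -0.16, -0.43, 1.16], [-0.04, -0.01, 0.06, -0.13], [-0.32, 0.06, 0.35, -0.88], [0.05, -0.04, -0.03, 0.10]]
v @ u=[[0.78, -3.28, 5.17], [-0.00, 0.33, -0.45], [-0.41, 2.42, -3.65], [0.13, -0.35, 0.55]]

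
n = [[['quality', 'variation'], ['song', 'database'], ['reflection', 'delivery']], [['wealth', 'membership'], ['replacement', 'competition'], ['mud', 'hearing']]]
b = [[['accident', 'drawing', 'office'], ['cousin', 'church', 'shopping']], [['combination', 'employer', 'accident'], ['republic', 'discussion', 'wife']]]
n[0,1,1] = 'database'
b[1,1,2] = 'wife'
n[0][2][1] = 'delivery'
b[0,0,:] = ['accident', 'drawing', 'office']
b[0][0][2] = 'office'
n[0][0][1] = 'variation'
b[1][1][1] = 'discussion'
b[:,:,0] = [['accident', 'cousin'], ['combination', 'republic']]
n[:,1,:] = [['song', 'database'], ['replacement', 'competition']]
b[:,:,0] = [['accident', 'cousin'], ['combination', 'republic']]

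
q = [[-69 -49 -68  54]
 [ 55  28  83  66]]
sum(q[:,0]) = -14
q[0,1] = -49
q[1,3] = 66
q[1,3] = 66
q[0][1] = -49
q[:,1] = [-49, 28]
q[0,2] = -68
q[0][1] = -49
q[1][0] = 55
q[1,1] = 28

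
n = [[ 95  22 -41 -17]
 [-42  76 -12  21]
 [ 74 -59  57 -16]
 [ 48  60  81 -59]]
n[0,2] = -41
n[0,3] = -17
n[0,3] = -17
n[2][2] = 57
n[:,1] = [22, 76, -59, 60]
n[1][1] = 76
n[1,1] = 76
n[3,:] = [48, 60, 81, -59]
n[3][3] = -59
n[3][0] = 48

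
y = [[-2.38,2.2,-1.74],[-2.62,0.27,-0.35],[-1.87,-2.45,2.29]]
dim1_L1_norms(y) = [6.32, 3.24, 6.61]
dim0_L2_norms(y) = [4.0, 3.3, 2.9]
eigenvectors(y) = [[(-0.27+0.1j),(-0.27-0.1j),-0.27+0.00j], [-0.70+0.00j,-0.70-0.00j,0.18+0.00j], [(-0.65-0.02j),(-0.65+0.02j),0.95+0.00j]]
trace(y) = 0.18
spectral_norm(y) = 4.46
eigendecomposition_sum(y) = [[(-1.12-1.35j), (0.67+1.27j), (-0.44-0.61j)], [-1.36-3.94j, 0.42+3.37j, (-0.46-1.73j)], [(-1.18-3.73j), 0.31+3.18j, -0.39-1.64j]] + [[(-1.12+1.35j), (0.67-1.27j), -0.44+0.61j],  [(-1.36+3.94j), 0.42-3.37j, -0.46+1.73j],  [(-1.18+3.73j), 0.31-3.18j, -0.39+1.64j]] + [[-0.14-0.00j, 0.87+0.00j, -0.86-0.00j],  [(0.09+0j), -0.57-0.00j, (0.57+0j)],  [(0.49+0j), -3.08-0.00j, 3.07+0.00j]]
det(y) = 3.16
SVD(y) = [[0.78, 0.3, 0.55], [0.31, 0.58, -0.76], [-0.54, 0.76, 0.36]] @ diag([4.459026833155189, 3.9268035011132407, 0.1805379872681399]) @ [[-0.37, 0.70, -0.61], [-0.93, -0.27, 0.26], [0.02, 0.66, 0.75]]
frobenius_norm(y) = 5.94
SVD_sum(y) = [[-1.29, 2.45, -2.12], [-0.51, 0.96, -0.83], [0.90, -1.7, 1.47]] + [[-1.09, -0.31, 0.3], [-2.11, -0.60, 0.59], [-2.77, -0.79, 0.77]] + [[0.00, 0.07, 0.07], [-0.00, -0.09, -0.10], [0.0, 0.04, 0.05]]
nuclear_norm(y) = 8.57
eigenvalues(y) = [(-1.09+0.38j), (-1.09-0.38j), (2.36+0j)]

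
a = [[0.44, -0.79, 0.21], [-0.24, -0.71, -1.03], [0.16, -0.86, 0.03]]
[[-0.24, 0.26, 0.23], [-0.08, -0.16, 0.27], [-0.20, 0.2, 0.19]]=a @ [[-0.2, 0.07, 0.32],[0.19, -0.21, -0.17],[-0.01, 0.28, -0.22]]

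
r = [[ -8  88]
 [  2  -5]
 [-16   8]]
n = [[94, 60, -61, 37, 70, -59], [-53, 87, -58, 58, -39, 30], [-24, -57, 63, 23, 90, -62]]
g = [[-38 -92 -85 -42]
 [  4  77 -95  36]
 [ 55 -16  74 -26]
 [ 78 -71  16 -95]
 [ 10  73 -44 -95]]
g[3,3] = -95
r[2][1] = 8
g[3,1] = -71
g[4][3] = -95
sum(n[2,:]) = 33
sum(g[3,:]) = -72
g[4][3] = -95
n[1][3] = 58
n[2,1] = -57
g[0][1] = -92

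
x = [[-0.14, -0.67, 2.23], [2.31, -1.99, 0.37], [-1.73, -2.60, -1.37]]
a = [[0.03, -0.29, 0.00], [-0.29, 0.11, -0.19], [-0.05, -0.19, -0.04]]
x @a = [[0.08, -0.46, 0.04], [0.63, -0.96, 0.36], [0.77, 0.48, 0.55]]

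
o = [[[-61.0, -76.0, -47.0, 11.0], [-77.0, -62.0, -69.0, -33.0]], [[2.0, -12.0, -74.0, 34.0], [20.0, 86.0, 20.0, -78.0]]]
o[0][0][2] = -47.0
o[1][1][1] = 86.0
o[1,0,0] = 2.0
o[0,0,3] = 11.0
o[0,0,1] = -76.0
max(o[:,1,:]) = 86.0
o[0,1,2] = -69.0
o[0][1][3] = -33.0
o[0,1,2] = -69.0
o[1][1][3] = -78.0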